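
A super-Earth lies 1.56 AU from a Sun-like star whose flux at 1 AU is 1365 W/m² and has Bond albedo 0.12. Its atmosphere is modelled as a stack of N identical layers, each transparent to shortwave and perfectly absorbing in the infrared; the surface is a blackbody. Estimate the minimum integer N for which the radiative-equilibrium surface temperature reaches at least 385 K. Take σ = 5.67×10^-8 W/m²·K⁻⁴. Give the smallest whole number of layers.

10

By the inverse-square law, S = 1365/1.56² = 560.9 W/m².
OLR = S(1−α)/4 = 123.4 W/m²; the top layer radiates at T_e = 216.0 K.
T_s = (N+1)^(1/4)·T_e ≥ 385 K requires N+1 ≥ (T_s/T_e)⁴ = (385/216.0)⁴ = 10.095.
So N ≥ 9.095; the smallest integer is N = 10.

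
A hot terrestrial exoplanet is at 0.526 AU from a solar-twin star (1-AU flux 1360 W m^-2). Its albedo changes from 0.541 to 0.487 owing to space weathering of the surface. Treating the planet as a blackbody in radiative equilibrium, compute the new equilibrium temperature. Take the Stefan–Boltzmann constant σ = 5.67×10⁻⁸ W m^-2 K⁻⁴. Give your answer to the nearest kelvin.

325 K

By the inverse-square law, S = 1360/0.526² = 4915 W m^-2.
New equilibrium: T₂ = [(1−0.487)·4915/(4σ)]^(1/4) = 324.7 K.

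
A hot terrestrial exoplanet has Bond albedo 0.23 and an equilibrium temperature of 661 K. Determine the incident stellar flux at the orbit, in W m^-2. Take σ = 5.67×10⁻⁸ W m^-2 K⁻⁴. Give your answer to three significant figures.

56200 W m^-2

From S(1−α)/4 = σT⁴: S = 4σT⁴/(1−α).
σT⁴ = 5.67×10⁻⁸·(661)⁴ = 10820 W m^-2.
S = 4·10820/0.77 = 56230 W m^-2.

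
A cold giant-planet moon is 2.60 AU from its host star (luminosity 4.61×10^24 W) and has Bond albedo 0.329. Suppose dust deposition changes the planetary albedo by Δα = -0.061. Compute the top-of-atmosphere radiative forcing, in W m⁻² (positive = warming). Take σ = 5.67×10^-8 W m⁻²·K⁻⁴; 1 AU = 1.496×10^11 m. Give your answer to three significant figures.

d = 2.60 × 1.496×10^11 m = 3.890×10^11 m.
S = L/(4πd²) = 2.425 W m⁻².
The change in absorbed flux is Δ[S(1−α)/4] = −SΔα/4 = 0.03698 W m⁻².

0.0370 W m⁻²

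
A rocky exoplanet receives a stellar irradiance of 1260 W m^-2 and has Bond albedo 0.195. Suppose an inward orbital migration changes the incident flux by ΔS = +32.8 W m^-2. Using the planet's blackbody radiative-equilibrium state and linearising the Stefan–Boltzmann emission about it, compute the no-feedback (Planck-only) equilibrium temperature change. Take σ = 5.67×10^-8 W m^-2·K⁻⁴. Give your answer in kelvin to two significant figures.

Reference equilibrium: T_e = [S(1−α)/(4σ)]^(1/4) = 258.6 K.
ΔF = Δ[S(1−α)]/4 = (1−0.195)·+32.8/4 = 6.601 W m^-2.
Planck response: λ_P = 4σT_e³ = 4·5.67×10⁻⁸·(258.6)³ = 3.922 W m^-2/K.
Hence the no-feedback warming is ΔF/(4σT_e³) = 1.68 K.

1.7 K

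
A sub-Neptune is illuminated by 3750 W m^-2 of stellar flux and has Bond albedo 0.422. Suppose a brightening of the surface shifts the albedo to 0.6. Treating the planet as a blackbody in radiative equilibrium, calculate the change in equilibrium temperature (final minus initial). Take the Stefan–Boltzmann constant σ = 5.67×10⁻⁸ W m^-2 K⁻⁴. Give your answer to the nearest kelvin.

-27 K

Before: T₁ = [3750·0.578/(4σ)]^(1/4) = 312.7 K.
After:  T₂ = [3750·0.4/(4σ)]^(1/4) = 285.2 K.
Change: 285.2 − 312.7 = -27.49 K.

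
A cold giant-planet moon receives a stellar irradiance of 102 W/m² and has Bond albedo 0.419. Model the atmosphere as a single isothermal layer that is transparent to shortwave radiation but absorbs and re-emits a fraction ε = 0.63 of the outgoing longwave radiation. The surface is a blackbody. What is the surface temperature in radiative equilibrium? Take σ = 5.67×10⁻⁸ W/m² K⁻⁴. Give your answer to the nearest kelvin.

At the top of the atmosphere, σT_e⁴ = S(1−α)/4 = 14.82 W/m², giving T_e = 127.1 K.
The surface balance (absorbed SW + ε·downward IR = σT_s⁴) with T_a⁴ = T_s⁴/2 reduces to T_s = T_e·[2/(2−ε)]^¼ = 139.8 K.

140 K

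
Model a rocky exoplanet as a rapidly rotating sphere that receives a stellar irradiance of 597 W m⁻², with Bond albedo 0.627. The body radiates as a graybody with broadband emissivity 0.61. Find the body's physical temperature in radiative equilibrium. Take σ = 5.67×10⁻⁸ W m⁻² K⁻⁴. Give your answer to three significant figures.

The planet absorbs (1−α)S over its disc πR² and re-emits over 4πR², so the mean absorbed flux is (1−0.627)·597.0/4 = 55.67 W m⁻².
Radiative balance εσT⁴ = 55.67 gives T = [55.67/(0.61·σ)]^(1/4) = 200.3 K.

200 kelvin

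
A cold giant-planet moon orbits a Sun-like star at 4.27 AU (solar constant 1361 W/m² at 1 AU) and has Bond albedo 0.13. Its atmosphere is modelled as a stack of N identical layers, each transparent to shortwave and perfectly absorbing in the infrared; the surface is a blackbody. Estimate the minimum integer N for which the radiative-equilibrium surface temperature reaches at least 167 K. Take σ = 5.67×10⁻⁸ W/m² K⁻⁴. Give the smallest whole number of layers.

Flux at the orbit: S = 1361/(4.27)² = 74.65 W/m².
The effective emission temperature is T_e = [S(1−α)/(4σ)]^¼ = 130.1 K.
Need (N+1)T_e⁴ ≥ T_s⁴, i.e. N+1 ≥ (167/130.1)⁴ = 2.716.
Rounding up, N = 2.

2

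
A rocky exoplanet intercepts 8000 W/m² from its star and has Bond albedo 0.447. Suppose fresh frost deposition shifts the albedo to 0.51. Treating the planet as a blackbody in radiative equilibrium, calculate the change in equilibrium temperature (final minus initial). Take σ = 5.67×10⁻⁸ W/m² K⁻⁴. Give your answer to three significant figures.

-11.1 K

Initial: T₁ = [S(1−0.447)/(4σ)]^(1/4) = 373.7 K.
With α = 0.51, T₂ = 362.6 K.
Change: 362.6 − 373.7 = -11.13 K.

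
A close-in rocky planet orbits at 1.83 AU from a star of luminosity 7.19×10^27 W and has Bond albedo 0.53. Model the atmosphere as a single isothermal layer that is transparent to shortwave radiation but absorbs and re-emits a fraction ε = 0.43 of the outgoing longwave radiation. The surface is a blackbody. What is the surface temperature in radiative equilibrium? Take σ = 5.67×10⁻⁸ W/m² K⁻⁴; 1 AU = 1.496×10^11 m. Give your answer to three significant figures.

Orbital distance: d = 1.83 AU = 2.738×10^11 m.
S = L/(4πd²) = 7634 W/m².
The planet radiates to space at T_e = [S(1−α)/(4σ)]^(1/4) = 354.7 K.
Surface balance with a leaky layer gives σT_s⁴ = σT_e⁴·2/(2−ε), so T_s = T_e·[2/(2−0.43)]^(1/4) = 376.8 K.

377 kelvin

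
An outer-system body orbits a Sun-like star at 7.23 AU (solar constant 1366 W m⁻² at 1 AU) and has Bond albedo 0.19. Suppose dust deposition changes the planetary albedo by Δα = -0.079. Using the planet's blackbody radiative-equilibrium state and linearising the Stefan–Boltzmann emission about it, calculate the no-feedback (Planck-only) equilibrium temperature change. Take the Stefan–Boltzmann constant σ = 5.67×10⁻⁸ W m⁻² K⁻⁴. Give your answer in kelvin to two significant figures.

By the inverse-square law, S = 1366/7.23² = 26.13 W m⁻².
Unperturbed T_e = [26.13·(1−0.19)/(4σ)]^¼ = 98.29 K.
TOA radiative forcing: ΔF = −S·Δα/4 = −26.13·(-0.079)/4 = 0.5161 W m⁻².
The Planck feedback parameter is 4σT_e³ = 0.2154 W m⁻²/K.
So ΔT₀ = 0.5161/0.2154 = 2.40 K.

2.4 K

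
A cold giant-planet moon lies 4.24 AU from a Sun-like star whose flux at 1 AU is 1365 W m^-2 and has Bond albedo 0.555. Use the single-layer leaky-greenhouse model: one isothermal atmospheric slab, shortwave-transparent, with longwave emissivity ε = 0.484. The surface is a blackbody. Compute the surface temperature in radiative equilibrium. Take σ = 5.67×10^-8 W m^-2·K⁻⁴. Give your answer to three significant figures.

By the inverse-square law, S = 1365/4.24² = 75.93 W m^-2.
At the top of the atmosphere, σT_e⁴ = S(1−α)/4 = 8.447 W m^-2, giving T_e = 110.5 K.
Surface balance with a leaky layer gives σT_s⁴ = σT_e⁴·2/(2−ε), so T_s = T_e·[2/(2−0.484)]^(1/4) = 118.4 K.

118 K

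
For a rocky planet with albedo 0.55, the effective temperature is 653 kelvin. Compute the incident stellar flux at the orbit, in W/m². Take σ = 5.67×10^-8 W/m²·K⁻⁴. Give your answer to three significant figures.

91600 W/m²

From S(1−α)/4 = σT⁴: S = 4σT⁴/(1−α).
σT⁴ = 5.67×10⁻⁸·(653)⁴ = 10310 W/m².
S = 4·10310/0.45 = 91640 W/m².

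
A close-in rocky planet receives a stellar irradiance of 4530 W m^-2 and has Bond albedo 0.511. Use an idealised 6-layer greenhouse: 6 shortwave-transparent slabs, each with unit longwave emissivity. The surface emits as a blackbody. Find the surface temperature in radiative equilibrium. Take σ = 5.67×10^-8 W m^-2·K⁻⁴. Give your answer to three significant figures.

511 K

OLR = S(1−α)/4 = 553.8 W m^-2; the top layer radiates at T_e = 314.4 K.
With N = 6 opaque layers, T_s = (N+1)^(1/4)·T_e = 7^(1/4)·314.4 = 511.3 K.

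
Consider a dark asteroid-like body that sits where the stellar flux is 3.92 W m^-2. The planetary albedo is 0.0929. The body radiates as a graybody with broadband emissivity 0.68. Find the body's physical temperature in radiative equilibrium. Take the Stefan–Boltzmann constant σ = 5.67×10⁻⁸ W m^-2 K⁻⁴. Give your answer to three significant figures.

69.3 kelvin

Absorbed flux (global mean): S(1−α)/4 = 3.920·0.907/4 = 0.8890 W m^-2.
Equating to εσT⁴ with ε = 0.68: T = (0.8890/0.68σ)^(1/4) = 69.29 K.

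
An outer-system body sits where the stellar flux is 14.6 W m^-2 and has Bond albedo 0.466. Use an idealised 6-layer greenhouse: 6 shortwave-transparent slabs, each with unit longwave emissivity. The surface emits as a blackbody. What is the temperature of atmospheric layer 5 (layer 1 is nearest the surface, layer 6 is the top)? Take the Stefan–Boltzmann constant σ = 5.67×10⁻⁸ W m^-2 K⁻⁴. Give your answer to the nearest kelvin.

91 K

Top-of-atmosphere balance: σT_e⁴ = S(1−α)/4 = 1.949 W m^-2 → T_e = 76.57 K.
Each opaque layer satisfies 2T_j⁴ = T_{j−1}⁴ + T_{j+1}⁴, giving T_k⁴ = (N+1−k)T_e⁴.
With k = 5: T_5 = (6+1−5)^¼·76.57 K = 91.06 K.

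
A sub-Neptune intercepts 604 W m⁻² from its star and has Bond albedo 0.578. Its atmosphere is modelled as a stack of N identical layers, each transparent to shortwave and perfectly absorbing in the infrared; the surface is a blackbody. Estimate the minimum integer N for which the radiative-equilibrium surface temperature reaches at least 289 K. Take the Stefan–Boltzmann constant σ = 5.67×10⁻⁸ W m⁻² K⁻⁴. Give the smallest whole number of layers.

The effective emission temperature is T_e = [S(1−α)/(4σ)]^¼ = 183.1 K.
Need (N+1)T_e⁴ ≥ T_s⁴, i.e. N+1 ≥ (289/183.1)⁴ = 6.207.
The minimum whole number is N = 6.

6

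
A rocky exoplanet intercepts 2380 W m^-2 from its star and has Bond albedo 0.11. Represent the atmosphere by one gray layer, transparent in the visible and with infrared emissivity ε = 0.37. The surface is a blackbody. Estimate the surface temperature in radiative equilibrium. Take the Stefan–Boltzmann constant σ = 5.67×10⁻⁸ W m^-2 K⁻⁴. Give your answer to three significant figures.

Effective emission temperature (TOA balance): σT_e⁴ = S(1−α)/4 = 529.5 W m^-2 → T_e = 310.9 K.
The surface balance (absorbed SW + ε·downward IR = σT_s⁴) with T_a⁴ = T_s⁴/2 reduces to T_s = T_e·[2/(2−ε)]^¼ = 327.2 K.

327 kelvin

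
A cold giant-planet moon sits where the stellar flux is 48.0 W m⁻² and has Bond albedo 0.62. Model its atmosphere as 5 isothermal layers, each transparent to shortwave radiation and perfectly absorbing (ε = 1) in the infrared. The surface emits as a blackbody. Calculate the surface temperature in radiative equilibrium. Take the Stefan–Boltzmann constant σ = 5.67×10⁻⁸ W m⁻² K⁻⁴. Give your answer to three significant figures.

148 K

Top-of-atmosphere balance: σT_e⁴ = S(1−α)/4 = 4.560 W m⁻² → T_e = 94.70 K.
With N = 5 opaque layers, T_s = (N+1)^(1/4)·T_e = 6^(1/4)·94.70 = 148.2 K.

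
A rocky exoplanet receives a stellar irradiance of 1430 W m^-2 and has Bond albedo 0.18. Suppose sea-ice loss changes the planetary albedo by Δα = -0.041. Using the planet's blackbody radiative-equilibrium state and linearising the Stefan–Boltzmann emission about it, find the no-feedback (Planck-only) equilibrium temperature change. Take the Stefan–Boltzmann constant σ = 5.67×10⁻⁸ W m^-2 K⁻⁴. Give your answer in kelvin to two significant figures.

3.4 kelvin

Unperturbed T_e = [1430·(1−0.18)/(4σ)]^¼ = 268.1 K.
TOA radiative forcing: ΔF = −S·Δα/4 = −1430·(-0.041)/4 = 14.66 W m^-2.
Planck response: λ_P = 4σT_e³ = 4·5.67×10⁻⁸·(268.1)³ = 4.373 W m^-2/K.
So ΔT₀ = 14.66/4.373 = 3.35 K.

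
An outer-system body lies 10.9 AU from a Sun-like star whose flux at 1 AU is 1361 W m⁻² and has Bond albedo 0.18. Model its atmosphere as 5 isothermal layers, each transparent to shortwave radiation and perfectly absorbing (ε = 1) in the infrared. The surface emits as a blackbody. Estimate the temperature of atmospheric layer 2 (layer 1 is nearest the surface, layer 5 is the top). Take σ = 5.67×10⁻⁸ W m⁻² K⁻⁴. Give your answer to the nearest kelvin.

Irradiance scales as 1/d², so S = 1361 W m⁻² × (1/10.9)² = 11.46 W m⁻².
Top-of-atmosphere balance: σT_e⁴ = S(1−α)/4 = 2.348 W m⁻² → T_e = 80.22 K.
The net upward flux σT_e⁴ is constant between every pair of levels, so T_k⁴ = (N+1−k)T_e⁴.
T_2 = (4)^(1/4)·80.22 = 113.5 K.

113 kelvin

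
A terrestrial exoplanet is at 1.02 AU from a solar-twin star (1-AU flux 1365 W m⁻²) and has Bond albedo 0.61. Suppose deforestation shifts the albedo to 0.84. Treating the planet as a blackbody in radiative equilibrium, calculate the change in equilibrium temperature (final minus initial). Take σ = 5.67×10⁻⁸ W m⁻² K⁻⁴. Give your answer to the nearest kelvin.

Irradiance scales as 1/d², so S = 1365 W m⁻² × (1/1.02)² = 1312 W m⁻².
With α = 0.61, T₁ = 217.9 K.
Final:   T₂ = [S(1−0.84)/(4σ)]^(1/4) = 174.4 K.
ΔT = T₂ − T₁ = -43.52 K.

-44 kelvin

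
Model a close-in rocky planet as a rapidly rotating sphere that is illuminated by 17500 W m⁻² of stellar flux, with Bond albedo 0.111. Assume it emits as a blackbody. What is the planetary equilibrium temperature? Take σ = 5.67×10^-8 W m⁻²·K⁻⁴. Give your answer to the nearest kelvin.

512 K

Averaging over the sphere, the absorbed flux is S(1−α)/4 = 3889 W m⁻².
Balancing against σT⁴: T = (3889/5.67×10⁻⁸)^(1/4) = 511.8 K.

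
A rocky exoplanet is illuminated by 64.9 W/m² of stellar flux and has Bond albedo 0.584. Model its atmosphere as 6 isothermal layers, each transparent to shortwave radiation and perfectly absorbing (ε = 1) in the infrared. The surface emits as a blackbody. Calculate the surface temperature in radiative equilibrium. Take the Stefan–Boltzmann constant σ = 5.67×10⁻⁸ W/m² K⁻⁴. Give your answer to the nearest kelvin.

The effective emission temperature is T_e = [S(1−α)/(4σ)]^¼ = 104.5 K.
For an N-layer opaque stack, T_s⁴ = (N+1)T_e⁴, hence T_s = (7)^(1/4)×104.5 K = 169.9 K.

170 K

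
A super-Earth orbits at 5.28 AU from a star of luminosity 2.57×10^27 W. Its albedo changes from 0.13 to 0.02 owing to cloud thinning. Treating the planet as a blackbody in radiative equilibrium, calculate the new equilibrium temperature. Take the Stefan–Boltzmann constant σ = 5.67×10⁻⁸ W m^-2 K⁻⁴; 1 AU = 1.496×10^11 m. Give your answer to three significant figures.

Orbital distance: d = 5.28 AU = 7.899×10^11 m.
S = L/(4πd²) = 327.8 W m^-2.
With the new albedo, S(1−α₂)/4 = 80.31 W m^-2, so T₂ = 194.0 K.

194 K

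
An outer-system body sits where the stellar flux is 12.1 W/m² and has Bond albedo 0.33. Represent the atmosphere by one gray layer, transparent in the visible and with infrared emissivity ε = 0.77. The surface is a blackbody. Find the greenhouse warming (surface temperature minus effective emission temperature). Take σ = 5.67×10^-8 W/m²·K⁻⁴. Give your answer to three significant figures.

At the top of the atmosphere, σT_e⁴ = S(1−α)/4 = 2.027 W/m², giving T_e = 77.32 K.
The surface balance (absorbed SW + ε·downward IR = σT_s⁴) with T_a⁴ = T_s⁴/2 reduces to T_s = T_e·[2/(2−ε)]^¼ = 87.31 K.
The atmosphere warms the surface by 9.992 K.

9.99 K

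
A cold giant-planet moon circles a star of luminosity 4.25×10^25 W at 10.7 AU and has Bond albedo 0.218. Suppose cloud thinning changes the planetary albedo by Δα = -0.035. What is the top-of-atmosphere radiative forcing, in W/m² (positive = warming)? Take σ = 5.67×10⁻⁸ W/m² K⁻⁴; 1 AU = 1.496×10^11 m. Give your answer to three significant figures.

d = 10.7 × 1.496×10^11 m = 1.601×10^12 m.
Spreading L over a sphere of radius d: S = 4.25×10^25/(4π·1.60×10^12²) = 1.320 W/m².
ΔF = −(S/4)Δα = −(1.320/4)×(-0.035) = 0.01155 W/m².

0.0115 W/m²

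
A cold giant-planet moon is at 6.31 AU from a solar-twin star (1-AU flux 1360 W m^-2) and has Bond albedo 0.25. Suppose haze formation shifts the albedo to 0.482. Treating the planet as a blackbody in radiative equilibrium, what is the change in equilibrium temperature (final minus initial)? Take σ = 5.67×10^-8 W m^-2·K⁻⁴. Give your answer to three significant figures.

By the inverse-square law, S = 1360/6.31² = 34.16 W m^-2.
Initial: T₁ = [S(1−0.25)/(4σ)]^(1/4) = 103.1 K.
With α = 0.482, T₂ = 93.98 K.
ΔT = T₂ − T₁ = -9.111 K.

-9.11 K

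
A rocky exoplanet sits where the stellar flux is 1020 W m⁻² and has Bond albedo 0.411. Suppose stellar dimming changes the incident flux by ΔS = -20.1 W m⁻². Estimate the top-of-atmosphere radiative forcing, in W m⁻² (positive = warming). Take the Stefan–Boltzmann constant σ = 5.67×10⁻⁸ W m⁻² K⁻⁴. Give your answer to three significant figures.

-2.96 W m⁻²

TOA radiative forcing: ΔF = (1−α)ΔS/4 = 0.589·(-20.1)/4 = -2.960 W m⁻².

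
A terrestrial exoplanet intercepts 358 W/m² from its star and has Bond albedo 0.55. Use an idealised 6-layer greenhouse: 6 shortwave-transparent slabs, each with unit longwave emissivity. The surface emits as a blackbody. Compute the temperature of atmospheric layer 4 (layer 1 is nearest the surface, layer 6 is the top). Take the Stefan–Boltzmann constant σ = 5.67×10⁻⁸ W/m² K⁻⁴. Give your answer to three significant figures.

215 K

Top-of-atmosphere balance: σT_e⁴ = S(1−α)/4 = 40.27 W/m² → T_e = 163.3 K.
In the N-layer model, layer k (counted from the surface) has T_k = (N+1−k)^(1/4)·T_e.
With k = 4: T_4 = (6+1−4)^¼·163.3 K = 214.9 K.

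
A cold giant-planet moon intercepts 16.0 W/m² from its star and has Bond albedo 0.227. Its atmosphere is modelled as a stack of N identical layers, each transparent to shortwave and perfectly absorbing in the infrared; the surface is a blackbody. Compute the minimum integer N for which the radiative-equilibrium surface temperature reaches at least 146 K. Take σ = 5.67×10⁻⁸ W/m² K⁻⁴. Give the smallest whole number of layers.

The effective emission temperature is T_e = [S(1−α)/(4σ)]^¼ = 85.93 K.
T_s = (N+1)^(1/4)·T_e ≥ 146 K requires N+1 ≥ (T_s/T_e)⁴ = (146/85.93)⁴ = 8.332.
So N ≥ 7.332; the smallest integer is N = 8.

8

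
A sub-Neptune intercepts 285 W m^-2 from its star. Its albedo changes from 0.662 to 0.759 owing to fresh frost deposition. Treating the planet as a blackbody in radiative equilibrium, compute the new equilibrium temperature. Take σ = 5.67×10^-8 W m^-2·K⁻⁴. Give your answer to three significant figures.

132 K

With the new albedo, S(1−α₂)/4 = 17.17 W m^-2, so T₂ = 131.9 K.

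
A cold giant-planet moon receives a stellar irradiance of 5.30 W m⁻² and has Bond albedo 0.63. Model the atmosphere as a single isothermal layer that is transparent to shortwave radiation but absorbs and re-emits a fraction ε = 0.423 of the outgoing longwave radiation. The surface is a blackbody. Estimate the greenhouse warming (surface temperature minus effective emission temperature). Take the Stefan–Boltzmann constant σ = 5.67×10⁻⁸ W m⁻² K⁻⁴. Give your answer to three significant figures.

3.32 kelvin

At the top of the atmosphere, σT_e⁴ = S(1−α)/4 = 0.4902 W m⁻², giving T_e = 54.23 K.
For a single slab of emissivity ε, T_s⁴ = 2T_e⁴/(2−ε); thus T_s = 54.23·(1.268)^(1/4) = 57.55 K.
Greenhouse warming: T_s − T_e = 3.319 K.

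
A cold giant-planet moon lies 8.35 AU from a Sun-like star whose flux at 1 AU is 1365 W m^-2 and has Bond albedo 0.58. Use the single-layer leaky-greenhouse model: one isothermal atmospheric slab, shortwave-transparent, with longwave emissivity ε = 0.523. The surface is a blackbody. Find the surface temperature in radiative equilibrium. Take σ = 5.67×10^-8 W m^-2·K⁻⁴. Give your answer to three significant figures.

Irradiance scales as 1/d², so S = 1365 W m^-2 × (1/8.35)² = 19.58 W m^-2.
The planet radiates to space at T_e = [S(1−α)/(4σ)]^(1/4) = 77.60 K.
The surface balance (absorbed SW + ε·downward IR = σT_s⁴) with T_a⁴ = T_s⁴/2 reduces to T_s = T_e·[2/(2−ε)]^¼ = 83.71 K.

83.7 K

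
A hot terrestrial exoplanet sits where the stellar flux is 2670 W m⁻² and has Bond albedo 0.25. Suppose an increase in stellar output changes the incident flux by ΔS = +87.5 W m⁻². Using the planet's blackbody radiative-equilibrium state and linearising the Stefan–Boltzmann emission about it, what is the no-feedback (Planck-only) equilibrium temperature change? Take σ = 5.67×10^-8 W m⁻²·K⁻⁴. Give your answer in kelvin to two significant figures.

The baseline emission temperature is T_e = 306.5 K.
TOA radiative forcing: ΔF = (1−α)ΔS/4 = 0.75·(+87.5)/4 = 16.41 W m⁻².
Linearising σT⁴ gives d(σT⁴)/dT = 4σT_e³ = 6.533 W m⁻² per K.
ΔT₀ = ΔF/λ_P = 16.41/6.533 = 2.51 K.

2.5 K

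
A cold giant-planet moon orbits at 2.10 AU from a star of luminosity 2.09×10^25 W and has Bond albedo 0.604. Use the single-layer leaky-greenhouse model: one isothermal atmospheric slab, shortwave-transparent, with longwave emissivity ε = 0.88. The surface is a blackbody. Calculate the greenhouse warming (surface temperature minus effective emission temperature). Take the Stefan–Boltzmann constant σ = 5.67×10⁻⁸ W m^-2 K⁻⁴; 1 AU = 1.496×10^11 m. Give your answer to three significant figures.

11.5 K

Orbital distance: d = 2.10 AU = 3.142×10^11 m.
Spreading L over a sphere of radius d: S = 2.09×10^25/(4π·3.14×10^11²) = 16.85 W m^-2.
Effective emission temperature (TOA balance): σT_e⁴ = S(1−α)/4 = 1.668 W m^-2 → T_e = 73.65 K.
For a single slab of emissivity ε, T_s⁴ = 2T_e⁴/(2−ε); thus T_s = 73.65·(1.786)^(1/4) = 85.14 K.
Greenhouse warming: T_s − T_e = 11.49 K.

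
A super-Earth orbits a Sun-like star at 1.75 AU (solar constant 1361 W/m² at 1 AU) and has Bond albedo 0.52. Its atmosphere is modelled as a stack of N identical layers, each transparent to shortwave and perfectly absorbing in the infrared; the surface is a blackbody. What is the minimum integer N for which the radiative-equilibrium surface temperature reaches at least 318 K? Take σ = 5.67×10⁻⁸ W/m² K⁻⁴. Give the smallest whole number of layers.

Irradiance scales as 1/d², so S = 1361 W/m² × (1/1.75)² = 444.4 W/m².
OLR = S(1−α)/4 = 53.33 W/m²; the top layer radiates at T_e = 175.1 K.
T_s = (N+1)^(1/4)·T_e ≥ 318 K requires N+1 ≥ (T_s/T_e)⁴ = (318/175.1)⁴ = 10.872.
The minimum whole number is N = 10.

10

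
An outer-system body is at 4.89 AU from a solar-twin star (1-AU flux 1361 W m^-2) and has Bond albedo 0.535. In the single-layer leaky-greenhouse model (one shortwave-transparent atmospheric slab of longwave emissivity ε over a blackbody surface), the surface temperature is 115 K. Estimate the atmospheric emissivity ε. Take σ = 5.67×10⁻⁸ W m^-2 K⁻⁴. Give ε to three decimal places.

0.666

Flux at the orbit: S = 1361/(4.89)² = 56.92 W m^-2.
First, T_e = [56.92·(1−0.535)/(4σ)]^(1/4) = 103.9 K.
Since (2−ε)/2 = (T_e/T_s)⁴ = 0.6672, ε = 0.6656.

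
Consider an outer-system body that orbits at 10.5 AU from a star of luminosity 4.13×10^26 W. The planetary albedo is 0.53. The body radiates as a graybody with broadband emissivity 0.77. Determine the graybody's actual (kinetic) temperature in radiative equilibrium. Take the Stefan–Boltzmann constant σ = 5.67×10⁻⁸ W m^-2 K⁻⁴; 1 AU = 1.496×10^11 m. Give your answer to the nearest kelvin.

77 K

Orbital distance: d = 10.5 AU = 1.571×10^12 m.
S = L/(4πd²) = 13.32 W m^-2.
Averaging over the sphere, the absorbed flux is S(1−α)/4 = 1.565 W m^-2.
Equating to εσT⁴ with ε = 0.77: T = (1.565/0.77σ)^(1/4) = 77.38 K.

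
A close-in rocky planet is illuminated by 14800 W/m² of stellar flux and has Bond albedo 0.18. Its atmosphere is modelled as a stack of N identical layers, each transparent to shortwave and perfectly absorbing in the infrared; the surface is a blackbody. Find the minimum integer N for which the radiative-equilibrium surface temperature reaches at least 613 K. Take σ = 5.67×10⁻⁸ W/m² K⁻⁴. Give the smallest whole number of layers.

2

OLR = S(1−α)/4 = 3034 W/m²; the top layer radiates at T_e = 481.0 K.
T_s = (N+1)^(1/4)·T_e ≥ 613 K requires N+1 ≥ (T_s/T_e)⁴ = (613/481.0)⁴ = 2.639.
Rounding up, N = 2.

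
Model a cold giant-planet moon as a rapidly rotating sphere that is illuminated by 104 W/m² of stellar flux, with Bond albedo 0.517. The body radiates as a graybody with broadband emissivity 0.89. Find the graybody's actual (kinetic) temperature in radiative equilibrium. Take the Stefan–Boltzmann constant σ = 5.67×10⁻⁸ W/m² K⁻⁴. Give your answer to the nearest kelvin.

Absorbed flux (global mean): S(1−α)/4 = 104.0·0.483/4 = 12.56 W/m².
Radiative balance εσT⁴ = 12.56 gives T = [12.56/(0.89·σ)]^(1/4) = 125.6 K.

126 K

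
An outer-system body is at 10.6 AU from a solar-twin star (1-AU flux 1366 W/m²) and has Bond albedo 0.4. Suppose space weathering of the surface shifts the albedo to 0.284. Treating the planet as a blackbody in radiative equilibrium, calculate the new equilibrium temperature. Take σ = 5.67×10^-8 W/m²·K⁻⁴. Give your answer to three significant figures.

78.7 K

Irradiance scales as 1/d², so S = 1366 W/m² × (1/10.6)² = 12.16 W/m².
New equilibrium: T₂ = [(1−0.284)·12.16/(4σ)]^(1/4) = 78.71 K.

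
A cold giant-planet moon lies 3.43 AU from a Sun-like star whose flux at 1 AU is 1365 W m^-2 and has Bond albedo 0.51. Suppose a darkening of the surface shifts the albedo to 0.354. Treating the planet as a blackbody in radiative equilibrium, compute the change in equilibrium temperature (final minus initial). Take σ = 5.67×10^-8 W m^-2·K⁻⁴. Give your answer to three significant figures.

Irradiance scales as 1/d², so S = 1365 W m^-2 × (1/3.43)² = 116.0 W m^-2.
With α = 0.51, T₁ = 125.8 K.
With α = 0.354, T₂ = 134.8 K.
ΔT = T₂ − T₁ = 9.002 K.

9.00 kelvin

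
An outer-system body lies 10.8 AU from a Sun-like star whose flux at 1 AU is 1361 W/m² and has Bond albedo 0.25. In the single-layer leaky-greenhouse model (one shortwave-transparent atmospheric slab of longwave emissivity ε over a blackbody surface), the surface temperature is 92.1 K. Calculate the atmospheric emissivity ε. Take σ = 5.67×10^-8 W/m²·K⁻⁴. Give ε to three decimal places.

0.927

By the inverse-square law, S = 1361/10.8² = 11.67 W/m².
First, T_e = [11.67·(1−0.25)/(4σ)]^(1/4) = 78.81 K.
T_s⁴ = T_e⁴·2/(2−ε) → ε = 2 − 2(T_e/T_s)⁴ = 2 − 2·(78.81/92.1)⁴ = 0.9274.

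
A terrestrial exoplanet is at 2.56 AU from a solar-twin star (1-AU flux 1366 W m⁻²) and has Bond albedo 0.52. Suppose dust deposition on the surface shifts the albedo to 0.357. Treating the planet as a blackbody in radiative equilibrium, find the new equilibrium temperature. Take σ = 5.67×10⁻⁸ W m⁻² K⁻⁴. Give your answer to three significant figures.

156 K

Irradiance scales as 1/d², so S = 1366 W m⁻² × (1/2.56)² = 208.4 W m⁻².
T₂ = [S(1−α₂)/(4σ)]^(1/4) = [208.4·0.643/(4σ)]^(1/4) = 155.9 K.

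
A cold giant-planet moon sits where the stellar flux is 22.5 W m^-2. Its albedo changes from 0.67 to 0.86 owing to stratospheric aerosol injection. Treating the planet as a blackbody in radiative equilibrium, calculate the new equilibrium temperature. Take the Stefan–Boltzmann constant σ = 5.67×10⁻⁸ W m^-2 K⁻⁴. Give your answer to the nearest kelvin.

New equilibrium: T₂ = [(1−0.86)·22.50/(4σ)]^(1/4) = 61.05 K.

61 kelvin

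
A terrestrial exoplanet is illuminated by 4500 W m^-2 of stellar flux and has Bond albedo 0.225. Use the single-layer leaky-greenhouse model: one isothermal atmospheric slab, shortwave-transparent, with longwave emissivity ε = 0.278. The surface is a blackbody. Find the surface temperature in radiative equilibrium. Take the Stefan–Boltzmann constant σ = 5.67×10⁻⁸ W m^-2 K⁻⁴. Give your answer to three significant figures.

Effective emission temperature (TOA balance): σT_e⁴ = S(1−α)/4 = 871.9 W m^-2 → T_e = 352.1 K.
For a single slab of emissivity ε, T_s⁴ = 2T_e⁴/(2−ε); thus T_s = 352.1·(1.161)^(1/4) = 365.6 K.

366 kelvin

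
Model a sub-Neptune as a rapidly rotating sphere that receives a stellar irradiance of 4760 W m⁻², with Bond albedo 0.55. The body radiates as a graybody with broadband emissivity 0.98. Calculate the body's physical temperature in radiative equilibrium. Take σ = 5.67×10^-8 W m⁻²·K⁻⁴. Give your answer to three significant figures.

Absorbed flux (global mean): S(1−α)/4 = 4760·0.45/4 = 535.5 W m⁻².
Equating to εσT⁴ with ε = 0.98: T = (535.5/0.98σ)^(1/4) = 313.3 K.

313 K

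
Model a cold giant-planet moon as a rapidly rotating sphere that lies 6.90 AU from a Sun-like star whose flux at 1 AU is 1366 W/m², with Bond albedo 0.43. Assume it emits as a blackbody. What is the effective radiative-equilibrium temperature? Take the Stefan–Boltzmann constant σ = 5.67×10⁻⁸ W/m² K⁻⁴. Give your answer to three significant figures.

92.2 kelvin

Flux at the orbit: S = 1366/(6.90)² = 28.69 W/m².
Absorbed flux (global mean): S(1−α)/4 = 28.69·0.57/4 = 4.089 W/m².
Balancing against σT⁴: T = (4.089/5.67×10⁻⁸)^(1/4) = 92.15 K.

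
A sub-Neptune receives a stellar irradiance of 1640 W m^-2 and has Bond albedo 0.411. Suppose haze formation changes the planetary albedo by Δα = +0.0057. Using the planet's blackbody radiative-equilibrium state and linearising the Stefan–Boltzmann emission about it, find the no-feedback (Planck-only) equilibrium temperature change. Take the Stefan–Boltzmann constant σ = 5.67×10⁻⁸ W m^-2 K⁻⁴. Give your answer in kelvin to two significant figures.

Unperturbed T_e = [1640·(1−0.411)/(4σ)]^¼ = 255.5 K.
TOA radiative forcing: ΔF = −S·Δα/4 = −1640·(+0.0057)/4 = -2.337 W m^-2.
Planck response: λ_P = 4σT_e³ = 4·5.67×10⁻⁸·(255.5)³ = 3.781 W m^-2/K.
So ΔT₀ = -2.337/3.781 = -0.618 K.

-0.62 K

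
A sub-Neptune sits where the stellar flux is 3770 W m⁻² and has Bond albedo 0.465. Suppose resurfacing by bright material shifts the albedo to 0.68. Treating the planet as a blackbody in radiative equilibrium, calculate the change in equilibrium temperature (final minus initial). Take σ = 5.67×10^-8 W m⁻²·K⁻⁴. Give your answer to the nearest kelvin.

-37 kelvin

With α = 0.465, T₁ = 307.1 K.
Final:   T₂ = [S(1−0.68)/(4σ)]^(1/4) = 270.1 K.
Change: 270.1 − 307.1 = -37.03 K.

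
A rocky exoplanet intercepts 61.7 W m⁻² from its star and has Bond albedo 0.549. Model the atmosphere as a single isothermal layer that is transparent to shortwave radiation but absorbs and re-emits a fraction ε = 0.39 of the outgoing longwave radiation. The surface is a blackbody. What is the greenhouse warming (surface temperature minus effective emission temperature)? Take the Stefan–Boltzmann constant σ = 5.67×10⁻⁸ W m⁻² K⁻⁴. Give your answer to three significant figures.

5.86 K

At the top of the atmosphere, σT_e⁴ = S(1−α)/4 = 6.957 W m⁻², giving T_e = 105.2 K.
For a single slab of emissivity ε, T_s⁴ = 2T_e⁴/(2−ε); thus T_s = 105.2·(1.242)^(1/4) = 111.1 K.
T_s − T_e = 111.1 − 105.2 = 5.865 K.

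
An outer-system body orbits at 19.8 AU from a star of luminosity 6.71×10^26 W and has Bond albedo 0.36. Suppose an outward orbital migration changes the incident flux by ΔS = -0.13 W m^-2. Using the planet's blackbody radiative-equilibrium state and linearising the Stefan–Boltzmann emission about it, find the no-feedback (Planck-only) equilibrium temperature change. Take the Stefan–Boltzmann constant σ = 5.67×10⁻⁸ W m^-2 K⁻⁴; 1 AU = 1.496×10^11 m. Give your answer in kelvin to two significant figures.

Orbital distance: d = 19.8 AU = 2.962×10^12 m.
S = L/(4πd²) = 6.086 W m^-2.
Reference equilibrium: T_e = [S(1−α)/(4σ)]^(1/4) = 64.37 K.
ΔF = Δ[S(1−α)]/4 = (1−0.36)·-0.13/4 = -0.02080 W m^-2.
Planck response: λ_P = 4σT_e³ = 4·5.67×10⁻⁸·(64.37)³ = 0.06050 W m^-2/K.
So ΔT₀ = -0.02080/0.06050 = -0.344 K.

-0.34 kelvin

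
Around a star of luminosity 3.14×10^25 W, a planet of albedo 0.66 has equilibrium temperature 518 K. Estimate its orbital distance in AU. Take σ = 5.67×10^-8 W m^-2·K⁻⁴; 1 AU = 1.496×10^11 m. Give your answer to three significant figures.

The flux needed for this T is 4σT⁴/(1−0.66) = 48030 W m^-2.
S = L/(4πd²) → d = √(L/4πS) = √(3.14×10^25/(4π·48030)) = 7.213×10^9 m = 0.04822 AU.

0.0482 AU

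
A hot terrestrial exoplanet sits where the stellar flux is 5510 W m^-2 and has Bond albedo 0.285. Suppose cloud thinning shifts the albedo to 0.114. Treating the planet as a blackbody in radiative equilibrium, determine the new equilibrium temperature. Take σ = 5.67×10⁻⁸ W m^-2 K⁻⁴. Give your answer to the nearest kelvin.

New equilibrium: T₂ = [(1−0.114)·5510/(4σ)]^(1/4) = 383.0 K.

383 K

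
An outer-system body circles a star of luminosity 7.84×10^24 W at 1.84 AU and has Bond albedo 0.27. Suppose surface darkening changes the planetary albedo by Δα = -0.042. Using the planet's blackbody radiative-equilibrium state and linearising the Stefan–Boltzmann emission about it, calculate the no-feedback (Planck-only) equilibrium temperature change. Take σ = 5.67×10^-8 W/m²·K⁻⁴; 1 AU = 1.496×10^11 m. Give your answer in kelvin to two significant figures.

d = 1.84 × 1.496×10^11 m = 2.753×10^11 m.
Spreading L over a sphere of radius d: S = 7.84×10^24/(4π·2.75×10^11²) = 8.234 W/m².
Reference equilibrium: T_e = [S(1−α)/(4σ)]^(1/4) = 71.75 K.
TOA radiative forcing: ΔF = −S·Δα/4 = −8.234·(-0.042)/4 = 0.08646 W/m².
The Planck feedback parameter is 4σT_e³ = 0.08377 W/m²/K.
Hence the no-feedback warming is ΔF/(4σT_e³) = 1.03 K.

1.0 kelvin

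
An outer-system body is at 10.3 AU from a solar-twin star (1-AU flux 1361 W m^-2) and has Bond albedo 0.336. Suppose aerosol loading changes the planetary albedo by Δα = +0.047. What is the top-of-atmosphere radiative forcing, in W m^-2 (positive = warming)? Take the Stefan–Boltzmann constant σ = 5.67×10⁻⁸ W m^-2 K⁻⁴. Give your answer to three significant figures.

-0.151 W m^-2

Flux at the orbit: S = 1361/(10.3)² = 12.83 W m^-2.
ΔF = −(S/4)Δα = −(12.83/4)×(+0.047) = -0.1507 W m^-2.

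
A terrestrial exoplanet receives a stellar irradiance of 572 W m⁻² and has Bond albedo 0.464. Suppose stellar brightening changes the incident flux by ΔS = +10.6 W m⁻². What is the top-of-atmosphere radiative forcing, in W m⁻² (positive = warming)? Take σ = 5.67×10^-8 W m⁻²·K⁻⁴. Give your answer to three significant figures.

1.42 W m⁻²

ΔF = Δ[S(1−α)]/4 = (1−0.464)·+10.6/4 = 1.420 W m⁻².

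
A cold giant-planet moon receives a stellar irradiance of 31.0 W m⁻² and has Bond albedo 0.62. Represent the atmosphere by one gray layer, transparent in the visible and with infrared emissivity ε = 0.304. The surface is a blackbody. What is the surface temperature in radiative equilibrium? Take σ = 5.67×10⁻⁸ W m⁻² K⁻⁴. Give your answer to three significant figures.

The planet radiates to space at T_e = [S(1−α)/(4σ)]^(1/4) = 84.89 K.
Surface balance with a leaky layer gives σT_s⁴ = σT_e⁴·2/(2−ε), so T_s = T_e·[2/(2−0.304)]^(1/4) = 88.47 K.

88.5 kelvin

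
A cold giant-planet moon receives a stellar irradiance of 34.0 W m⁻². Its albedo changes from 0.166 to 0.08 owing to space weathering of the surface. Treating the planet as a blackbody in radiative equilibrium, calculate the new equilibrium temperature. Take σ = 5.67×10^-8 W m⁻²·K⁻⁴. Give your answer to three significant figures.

New equilibrium: T₂ = [(1−0.08)·34.00/(4σ)]^(1/4) = 108.4 K.

108 kelvin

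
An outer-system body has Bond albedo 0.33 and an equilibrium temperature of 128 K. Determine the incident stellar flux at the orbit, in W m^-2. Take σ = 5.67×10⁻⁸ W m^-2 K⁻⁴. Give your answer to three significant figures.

90.9 W m^-2

Invert the energy balance for S: S = 4σT⁴/(1−α).
The emitted flux is σT⁴ = 15.22 W m^-2.
S = 4·15.22/0.67 = 90.87 W m^-2.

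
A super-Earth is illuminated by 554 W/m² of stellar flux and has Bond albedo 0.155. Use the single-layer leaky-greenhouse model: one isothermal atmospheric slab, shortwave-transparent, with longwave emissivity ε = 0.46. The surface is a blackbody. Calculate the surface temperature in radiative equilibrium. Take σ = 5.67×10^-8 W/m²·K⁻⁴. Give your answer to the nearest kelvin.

228 kelvin

At the top of the atmosphere, σT_e⁴ = S(1−α)/4 = 117.0 W/m², giving T_e = 213.1 K.
The surface balance (absorbed SW + ε·downward IR = σT_s⁴) with T_a⁴ = T_s⁴/2 reduces to T_s = T_e·[2/(2−ε)]^¼ = 227.5 K.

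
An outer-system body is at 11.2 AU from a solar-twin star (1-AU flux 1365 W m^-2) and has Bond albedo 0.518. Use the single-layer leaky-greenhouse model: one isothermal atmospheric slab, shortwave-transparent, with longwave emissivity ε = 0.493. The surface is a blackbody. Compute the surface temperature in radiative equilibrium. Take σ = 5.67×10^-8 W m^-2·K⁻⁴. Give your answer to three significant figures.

Flux at the orbit: S = 1365/(11.2)² = 10.88 W m^-2.
Effective emission temperature (TOA balance): σT_e⁴ = S(1−α)/4 = 1.311 W m^-2 → T_e = 69.35 K.
Surface balance with a leaky layer gives σT_s⁴ = σT_e⁴·2/(2−ε), so T_s = T_e·[2/(2−0.493)]^(1/4) = 74.43 K.

74.4 kelvin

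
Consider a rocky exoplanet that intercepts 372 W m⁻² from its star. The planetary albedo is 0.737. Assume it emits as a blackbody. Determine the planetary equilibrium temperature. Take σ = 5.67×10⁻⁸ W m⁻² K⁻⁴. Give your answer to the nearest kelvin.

Absorbed flux (global mean): S(1−α)/4 = 372.0·0.263/4 = 24.46 W m⁻².
Set σT⁴ = 24.46 → T = (24.46/σ)^(1/4) = 144.1 K.

144 K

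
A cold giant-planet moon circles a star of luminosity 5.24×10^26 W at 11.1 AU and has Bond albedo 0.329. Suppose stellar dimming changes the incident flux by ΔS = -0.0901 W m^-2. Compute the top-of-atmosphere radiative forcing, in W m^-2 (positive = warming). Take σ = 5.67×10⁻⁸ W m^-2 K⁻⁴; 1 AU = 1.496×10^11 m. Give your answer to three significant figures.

Orbital distance: d = 11.1 AU = 1.661×10^12 m.
Flux at the orbit: S = L/(4πd²) = 5.24×10^26/(4π·(1.66×10^12)²) = 15.12 W m^-2.
TOA radiative forcing: ΔF = (1−α)ΔS/4 = 0.671·(-0.0901)/4 = -0.01511 W m^-2.

-0.0151 W m^-2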